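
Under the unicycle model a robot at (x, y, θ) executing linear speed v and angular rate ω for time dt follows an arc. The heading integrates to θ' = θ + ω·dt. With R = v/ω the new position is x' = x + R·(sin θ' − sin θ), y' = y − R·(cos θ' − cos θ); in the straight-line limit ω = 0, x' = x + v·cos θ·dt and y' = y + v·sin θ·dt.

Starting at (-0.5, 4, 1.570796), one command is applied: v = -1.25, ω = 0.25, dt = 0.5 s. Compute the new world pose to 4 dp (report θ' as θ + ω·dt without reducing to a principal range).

(-0.4610, 3.3766, 1.6958)

θ' = 1.5708 + 0.25·0.5 = 1.6958
R = v/ω = -1.25/0.25 = -5.0000
x' = -0.5 + -5.0000·(sin 1.6958 − sin 1.5708) = -0.4610
y' = 4 − -5.0000·(cos 1.6958 − cos 1.5708) = 3.3766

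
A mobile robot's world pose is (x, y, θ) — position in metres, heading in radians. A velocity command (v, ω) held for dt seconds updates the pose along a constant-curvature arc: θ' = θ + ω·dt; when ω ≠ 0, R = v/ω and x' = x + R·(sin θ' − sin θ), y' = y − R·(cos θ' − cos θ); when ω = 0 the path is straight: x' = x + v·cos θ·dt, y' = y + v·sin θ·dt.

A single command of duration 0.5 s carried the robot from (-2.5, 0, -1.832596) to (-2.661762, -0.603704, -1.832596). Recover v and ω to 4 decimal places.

Δθ = -1.832596 − -1.832596 = 0.000000
ω = Δθ/dt = 0.000000/0.5 = 0.0000
ω = 0 → v = (Δx·cos θ + Δy·sin θ)/dt = 1.2500

v = 1.2500, ω = 0.0000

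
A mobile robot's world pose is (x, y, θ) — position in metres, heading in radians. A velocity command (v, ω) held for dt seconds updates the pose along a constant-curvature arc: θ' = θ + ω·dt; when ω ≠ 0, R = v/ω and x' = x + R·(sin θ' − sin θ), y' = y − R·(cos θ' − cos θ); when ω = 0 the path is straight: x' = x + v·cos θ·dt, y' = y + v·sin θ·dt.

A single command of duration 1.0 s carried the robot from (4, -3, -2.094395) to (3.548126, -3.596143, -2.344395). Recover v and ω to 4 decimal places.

v = 0.7500, ω = -0.2500

Δθ = -2.344395 − -2.094395 = -0.250000
ω = Δθ/dt = -0.250000/1.0 = -0.2500
R = −Δy/(cos θ' − cos θ) = -3.0000
v = R·ω = -3.0000·-0.2500 = 0.7500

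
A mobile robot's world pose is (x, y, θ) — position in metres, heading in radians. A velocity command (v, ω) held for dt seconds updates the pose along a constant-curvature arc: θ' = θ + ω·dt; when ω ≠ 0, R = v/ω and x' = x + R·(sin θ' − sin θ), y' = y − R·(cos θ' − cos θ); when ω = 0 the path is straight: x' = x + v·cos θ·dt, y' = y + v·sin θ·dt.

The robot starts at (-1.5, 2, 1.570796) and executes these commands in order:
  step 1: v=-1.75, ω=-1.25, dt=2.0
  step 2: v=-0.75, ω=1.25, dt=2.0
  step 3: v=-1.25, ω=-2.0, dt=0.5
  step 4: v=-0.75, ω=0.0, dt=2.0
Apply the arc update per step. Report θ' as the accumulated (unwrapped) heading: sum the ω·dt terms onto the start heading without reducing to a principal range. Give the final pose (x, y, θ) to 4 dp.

(-6.6518, -0.5333, 0.5708)

step 1: θ'=-0.9292 (R=1.4000) → pose (-4.0216, 1.1621, -0.9292)
step 2: θ'=1.5708 (R=-0.6000) → pose (-5.1023, 0.8031, 1.5708)
step 3: θ'=0.5708 (R=0.6250) → pose (-5.3896, 0.2771, 0.5708)
step 4: θ'=0.5708 (straight) → pose (-6.6518, -0.5333, 0.5708)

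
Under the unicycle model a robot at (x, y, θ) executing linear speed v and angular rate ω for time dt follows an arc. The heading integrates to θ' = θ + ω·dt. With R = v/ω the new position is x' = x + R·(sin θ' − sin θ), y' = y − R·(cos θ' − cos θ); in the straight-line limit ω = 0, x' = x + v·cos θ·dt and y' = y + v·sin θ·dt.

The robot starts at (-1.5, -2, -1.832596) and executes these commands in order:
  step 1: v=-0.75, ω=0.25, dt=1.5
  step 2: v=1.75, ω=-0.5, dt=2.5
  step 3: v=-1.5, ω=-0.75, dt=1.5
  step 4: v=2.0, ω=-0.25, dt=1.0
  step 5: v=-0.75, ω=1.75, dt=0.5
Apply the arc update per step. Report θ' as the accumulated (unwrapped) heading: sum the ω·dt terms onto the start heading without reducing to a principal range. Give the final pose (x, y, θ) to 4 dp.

(-2.3558, -3.4511, -3.2076)

step 1: θ'=-1.4576 (R=-3.0000) → pose (-1.4170, -0.8847, -1.4576)
step 2: θ'=-2.7076 (R=-3.5000) → pose (-3.4228, -4.4555, -2.7076)
step 3: θ'=-3.8326 (R=2.0000) → pose (-1.3072, -4.7289, -3.8326)
step 4: θ'=-4.0826 (R=-8.0000) → pose (-2.6739, -3.2759, -4.0826)
step 5: θ'=-3.2076 (R=-0.4286) → pose (-2.3558, -3.4511, -3.2076)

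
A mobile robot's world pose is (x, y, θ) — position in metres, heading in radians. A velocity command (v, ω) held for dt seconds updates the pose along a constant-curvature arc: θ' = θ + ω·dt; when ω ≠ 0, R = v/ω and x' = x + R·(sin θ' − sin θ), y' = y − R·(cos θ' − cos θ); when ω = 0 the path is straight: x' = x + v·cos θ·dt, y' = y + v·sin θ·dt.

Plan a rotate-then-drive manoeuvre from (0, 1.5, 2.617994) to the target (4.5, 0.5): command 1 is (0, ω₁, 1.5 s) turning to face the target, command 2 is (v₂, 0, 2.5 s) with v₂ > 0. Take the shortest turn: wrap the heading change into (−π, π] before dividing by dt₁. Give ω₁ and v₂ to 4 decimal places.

heading to target = atan2(0.5−1.5, 4.5−0) = -0.2187
Δθ = wrap(-0.2187 − 2.6180) = -2.8367; ω₁ = Δθ/dt₁ = -1.8911
distance = √((4.5−0)² + (0.5−1.5)²) = 4.6098; v₂ = distance/dt₂ = 1.8439

ω₁ = -1.8911, v₂ = 1.8439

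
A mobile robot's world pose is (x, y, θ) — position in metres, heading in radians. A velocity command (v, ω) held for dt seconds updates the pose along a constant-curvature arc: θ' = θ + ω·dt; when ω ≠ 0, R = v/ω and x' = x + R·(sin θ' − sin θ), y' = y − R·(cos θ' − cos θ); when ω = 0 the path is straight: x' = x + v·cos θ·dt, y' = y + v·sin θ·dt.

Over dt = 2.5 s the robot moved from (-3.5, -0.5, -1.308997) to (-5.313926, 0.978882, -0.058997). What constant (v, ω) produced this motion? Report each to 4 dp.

v = -1.0000, ω = 0.5000

Δθ = -0.058997 − -1.308997 = 1.250000
ω = Δθ/dt = 1.250000/2.5 = 0.5000
R = Δx/(sin θ' − sin θ) = -2.0000
v = R·ω = -2.0000·0.5000 = -1.0000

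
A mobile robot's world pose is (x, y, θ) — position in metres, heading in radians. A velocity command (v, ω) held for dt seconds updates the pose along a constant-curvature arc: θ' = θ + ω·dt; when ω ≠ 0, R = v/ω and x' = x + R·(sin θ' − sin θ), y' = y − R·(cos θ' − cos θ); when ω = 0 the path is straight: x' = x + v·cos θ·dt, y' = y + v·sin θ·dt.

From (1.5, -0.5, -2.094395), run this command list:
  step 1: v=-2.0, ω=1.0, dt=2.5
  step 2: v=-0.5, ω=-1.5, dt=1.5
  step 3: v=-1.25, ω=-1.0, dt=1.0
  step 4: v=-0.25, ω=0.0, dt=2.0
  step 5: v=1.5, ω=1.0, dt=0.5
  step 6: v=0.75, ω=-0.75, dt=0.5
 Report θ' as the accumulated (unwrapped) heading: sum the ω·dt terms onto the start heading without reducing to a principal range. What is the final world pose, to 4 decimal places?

(-1.0976, 3.1383, -2.7194)

step 1: θ'=0.4056 (R=-2.0000) → pose (-1.0212, 2.3377, 0.4056)
step 2: θ'=-1.8444 (R=0.3333) → pose (-1.4737, 2.7341, -1.8444)
step 3: θ'=-2.8444 (R=1.2500) → pose (-0.6362, 3.5915, -2.8444)
step 4: θ'=-2.8444 (straight) → pose (-0.1581, 3.7380, -2.8444)
step 5: θ'=-2.3444 (R=1.5000) → pose (-0.7920, 3.3518, -2.3444)
step 6: θ'=-2.7194 (R=-1.0000) → pose (-1.0976, 3.1383, -2.7194)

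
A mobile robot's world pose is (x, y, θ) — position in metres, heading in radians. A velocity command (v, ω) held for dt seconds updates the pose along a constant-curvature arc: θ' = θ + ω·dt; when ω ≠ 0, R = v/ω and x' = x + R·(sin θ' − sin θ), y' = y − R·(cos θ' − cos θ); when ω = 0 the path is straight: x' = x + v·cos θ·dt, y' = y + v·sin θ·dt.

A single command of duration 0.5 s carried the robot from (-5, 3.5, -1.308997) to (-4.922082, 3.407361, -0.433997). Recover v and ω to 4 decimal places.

Δθ = -0.433997 − -1.308997 = 0.875000
ω = Δθ/dt = 0.875000/0.5 = 1.7500
R = −Δy/(cos θ' − cos θ) = 0.1429
v = R·ω = 0.1429·1.7500 = 0.2500

v = 0.2500, ω = 1.7500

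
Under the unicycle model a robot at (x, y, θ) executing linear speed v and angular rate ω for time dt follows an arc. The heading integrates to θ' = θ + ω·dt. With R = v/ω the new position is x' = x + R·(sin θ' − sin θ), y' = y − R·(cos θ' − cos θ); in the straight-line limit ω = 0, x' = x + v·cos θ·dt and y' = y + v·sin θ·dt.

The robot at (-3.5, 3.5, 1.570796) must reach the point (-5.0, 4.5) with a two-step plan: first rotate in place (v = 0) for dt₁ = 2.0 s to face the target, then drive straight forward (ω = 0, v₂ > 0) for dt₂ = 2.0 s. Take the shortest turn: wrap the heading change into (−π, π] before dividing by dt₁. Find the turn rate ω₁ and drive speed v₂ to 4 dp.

ω₁ = 0.4914, v₂ = 0.9014

heading to target = atan2(4.5−3.5, -5−-3.5) = 2.5536
Δθ = wrap(2.5536 − 1.5708) = 0.9828; ω₁ = Δθ/dt₁ = 0.4914
distance = √((-5−-3.5)² + (4.5−3.5)²) = 1.8028; v₂ = distance/dt₂ = 0.9014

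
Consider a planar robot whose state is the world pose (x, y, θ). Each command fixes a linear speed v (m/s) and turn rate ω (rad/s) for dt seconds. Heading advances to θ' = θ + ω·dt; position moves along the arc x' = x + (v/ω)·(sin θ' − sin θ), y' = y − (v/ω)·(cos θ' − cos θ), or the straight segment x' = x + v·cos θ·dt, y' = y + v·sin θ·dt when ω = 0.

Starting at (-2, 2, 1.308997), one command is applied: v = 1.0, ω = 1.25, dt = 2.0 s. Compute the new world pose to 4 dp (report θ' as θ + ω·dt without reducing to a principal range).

θ' = 1.3090 + 1.25·2.0 = 3.8090
R = v/ω = 1.0/1.25 = 0.8000
x' = -2 + 0.8000·(sin 3.8090 − sin 1.3090) = -3.2679
y' = 2 − 0.8000·(cos 3.8090 − cos 1.3090) = 2.8354

(-3.2679, 2.8354, 3.8090)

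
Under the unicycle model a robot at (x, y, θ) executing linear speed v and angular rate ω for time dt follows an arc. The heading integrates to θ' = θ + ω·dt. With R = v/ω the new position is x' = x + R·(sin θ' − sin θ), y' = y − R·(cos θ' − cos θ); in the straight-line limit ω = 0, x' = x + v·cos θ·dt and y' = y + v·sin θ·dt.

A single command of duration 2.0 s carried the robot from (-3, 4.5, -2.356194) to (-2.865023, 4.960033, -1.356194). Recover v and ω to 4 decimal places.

v = -0.2500, ω = 0.5000

Δθ = -1.356194 − -2.356194 = 1.000000
ω = Δθ/dt = 1.000000/2.0 = 0.5000
R = −Δy/(cos θ' − cos θ) = -0.5000
v = R·ω = -0.5000·0.5000 = -0.2500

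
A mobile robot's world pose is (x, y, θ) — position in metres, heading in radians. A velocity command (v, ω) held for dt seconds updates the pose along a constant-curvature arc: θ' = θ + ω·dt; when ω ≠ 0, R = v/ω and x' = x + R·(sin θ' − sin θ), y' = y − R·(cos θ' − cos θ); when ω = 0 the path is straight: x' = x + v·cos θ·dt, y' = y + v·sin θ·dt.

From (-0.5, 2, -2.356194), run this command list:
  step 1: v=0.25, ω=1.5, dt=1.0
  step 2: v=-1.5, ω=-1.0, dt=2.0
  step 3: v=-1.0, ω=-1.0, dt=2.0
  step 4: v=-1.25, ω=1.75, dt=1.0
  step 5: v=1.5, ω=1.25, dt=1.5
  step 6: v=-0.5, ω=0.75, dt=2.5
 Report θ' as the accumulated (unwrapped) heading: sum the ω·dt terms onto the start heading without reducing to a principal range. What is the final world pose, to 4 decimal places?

step 1: θ'=-0.8562 (R=0.1667) → pose (-0.5080, 1.7729, -0.8562)
step 2: θ'=-2.8562 (R=1.5000) → pose (0.2027, 4.1952, -2.8562)
step 3: θ'=-4.8562 (R=1.0000) → pose (1.4739, 3.0924, -4.8562)
step 4: θ'=-3.1062 (R=-0.7143) → pose (2.2061, 2.2762, -3.1062)
step 5: θ'=-1.2312 (R=1.2000) → pose (1.1171, 0.6772, -1.2312)
step 6: θ'=0.6438 (R=-0.6667) → pose (0.0883, 0.9883, 0.6438)

(0.0883, 0.9883, 0.6438)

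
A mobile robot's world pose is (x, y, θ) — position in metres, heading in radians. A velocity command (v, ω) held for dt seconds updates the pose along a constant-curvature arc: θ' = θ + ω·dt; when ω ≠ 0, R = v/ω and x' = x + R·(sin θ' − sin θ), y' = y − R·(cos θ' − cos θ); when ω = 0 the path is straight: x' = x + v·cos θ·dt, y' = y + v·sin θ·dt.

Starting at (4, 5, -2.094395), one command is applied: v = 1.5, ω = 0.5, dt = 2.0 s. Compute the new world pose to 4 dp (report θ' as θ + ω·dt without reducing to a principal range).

θ' = -2.0944 + 0.5·2.0 = -1.0944
R = v/ω = 1.5/0.5 = 3.0000
x' = 4 + 3.0000·(sin -1.0944 − sin -2.0944) = 3.9321
y' = 5 − 3.0000·(cos -1.0944 − cos -2.0944) = 2.1242

(3.9321, 2.1242, -1.0944)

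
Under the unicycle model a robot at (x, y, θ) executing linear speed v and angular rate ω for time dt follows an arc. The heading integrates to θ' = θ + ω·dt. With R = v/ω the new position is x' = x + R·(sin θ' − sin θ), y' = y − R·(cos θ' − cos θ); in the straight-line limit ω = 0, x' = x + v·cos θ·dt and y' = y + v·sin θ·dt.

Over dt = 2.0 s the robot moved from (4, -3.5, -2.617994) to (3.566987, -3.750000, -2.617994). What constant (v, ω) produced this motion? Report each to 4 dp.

Δθ = -2.617994 − -2.617994 = 0.000000
ω = Δθ/dt = 0.000000/2.0 = 0.0000
ω = 0 → v = (Δx·cos θ + Δy·sin θ)/dt = 0.2500

v = 0.2500, ω = 0.0000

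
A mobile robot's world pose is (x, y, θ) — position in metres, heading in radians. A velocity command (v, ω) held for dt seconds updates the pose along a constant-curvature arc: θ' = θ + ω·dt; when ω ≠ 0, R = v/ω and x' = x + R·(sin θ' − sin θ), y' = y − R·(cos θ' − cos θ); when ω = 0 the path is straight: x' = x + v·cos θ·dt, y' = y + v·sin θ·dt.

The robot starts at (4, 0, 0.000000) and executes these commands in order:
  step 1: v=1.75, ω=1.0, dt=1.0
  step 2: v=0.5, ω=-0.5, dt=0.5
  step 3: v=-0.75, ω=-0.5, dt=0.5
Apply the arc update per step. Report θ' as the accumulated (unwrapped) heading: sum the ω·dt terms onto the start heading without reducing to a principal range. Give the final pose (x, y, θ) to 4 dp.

(5.3291, 0.7770, 0.5000)

step 1: θ'=1.0000 (R=1.7500) → pose (5.4726, 0.8045, 1.0000)
step 2: θ'=0.7500 (R=-1.0000) → pose (5.6324, 0.9959, 0.7500)
step 3: θ'=0.5000 (R=1.5000) → pose (5.3291, 0.7770, 0.5000)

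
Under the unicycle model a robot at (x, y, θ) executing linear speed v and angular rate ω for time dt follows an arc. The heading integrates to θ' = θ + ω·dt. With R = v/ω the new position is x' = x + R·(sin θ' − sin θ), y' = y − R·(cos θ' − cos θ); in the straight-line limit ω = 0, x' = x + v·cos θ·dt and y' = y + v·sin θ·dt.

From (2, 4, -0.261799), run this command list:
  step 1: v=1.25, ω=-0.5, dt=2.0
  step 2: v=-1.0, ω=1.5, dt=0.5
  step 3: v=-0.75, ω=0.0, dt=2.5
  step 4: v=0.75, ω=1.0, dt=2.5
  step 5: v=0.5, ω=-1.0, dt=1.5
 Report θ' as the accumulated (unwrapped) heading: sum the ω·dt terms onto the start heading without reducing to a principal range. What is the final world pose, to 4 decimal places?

step 1: θ'=-1.2618 (R=-2.5000) → pose (3.7346, 2.3454, -1.2618)
step 2: θ'=-0.5118 (R=-0.6667) → pose (3.4260, 2.7240, -0.5118)
step 3: θ'=-0.5118 (straight) → pose (1.7912, 3.6422, -0.5118)
step 4: θ'=1.9882 (R=0.7500) → pose (2.8441, 4.6002, 1.9882)
step 5: θ'=0.4882 (R=-0.5000) → pose (3.0667, 5.2445, 0.4882)

(3.0667, 5.2445, 0.4882)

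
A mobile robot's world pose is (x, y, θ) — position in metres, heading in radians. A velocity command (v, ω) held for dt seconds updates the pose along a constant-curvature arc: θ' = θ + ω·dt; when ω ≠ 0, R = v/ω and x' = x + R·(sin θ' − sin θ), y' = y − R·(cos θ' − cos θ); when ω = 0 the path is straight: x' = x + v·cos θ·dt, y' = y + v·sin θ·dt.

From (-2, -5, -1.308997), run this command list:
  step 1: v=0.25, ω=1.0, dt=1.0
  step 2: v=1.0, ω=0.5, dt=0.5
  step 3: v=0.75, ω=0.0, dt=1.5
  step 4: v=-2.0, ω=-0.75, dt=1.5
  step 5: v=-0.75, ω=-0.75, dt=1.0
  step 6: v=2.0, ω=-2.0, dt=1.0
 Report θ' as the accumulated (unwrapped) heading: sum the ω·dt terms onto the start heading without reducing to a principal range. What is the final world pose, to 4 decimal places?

(-4.1891, -3.2893, -3.9340)

step 1: θ'=-0.3090 (R=0.2500) → pose (-1.8345, -5.1735, -0.3090)
step 2: θ'=-0.0590 (R=2.0000) → pose (-1.3443, -5.2647, -0.0590)
step 3: θ'=-0.0590 (straight) → pose (-0.2212, -5.3310, -0.0590)
step 4: θ'=-1.1840 (R=2.6667) → pose (-2.5336, -3.6749, -1.1840)
step 5: θ'=-1.9340 (R=1.0000) → pose (-2.5423, -2.9424, -1.9340)
step 6: θ'=-3.9340 (R=-1.0000) → pose (-4.1891, -3.2893, -3.9340)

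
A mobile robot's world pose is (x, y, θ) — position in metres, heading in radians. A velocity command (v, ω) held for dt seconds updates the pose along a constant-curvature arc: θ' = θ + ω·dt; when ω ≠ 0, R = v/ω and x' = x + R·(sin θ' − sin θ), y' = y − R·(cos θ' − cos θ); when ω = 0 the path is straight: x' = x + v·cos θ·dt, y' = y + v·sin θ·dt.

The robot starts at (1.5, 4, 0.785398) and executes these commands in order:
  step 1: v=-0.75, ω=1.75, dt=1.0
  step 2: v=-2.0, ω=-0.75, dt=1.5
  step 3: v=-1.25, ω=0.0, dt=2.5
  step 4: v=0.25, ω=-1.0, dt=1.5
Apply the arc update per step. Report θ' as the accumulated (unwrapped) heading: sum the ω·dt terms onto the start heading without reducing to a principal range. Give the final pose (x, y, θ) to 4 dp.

step 1: θ'=2.5354 (R=-0.4286) → pose (1.5589, 3.3447, 2.5354)
step 2: θ'=1.4104 (R=2.6667) → pose (2.6720, 0.7273, 1.4104)
step 3: θ'=1.4104 (straight) → pose (2.1729, -2.3576, 1.4104)
step 4: θ'=-0.0896 (R=-0.2500) → pose (2.4421, -2.1485, -0.0896)

(2.4421, -2.1485, -0.0896)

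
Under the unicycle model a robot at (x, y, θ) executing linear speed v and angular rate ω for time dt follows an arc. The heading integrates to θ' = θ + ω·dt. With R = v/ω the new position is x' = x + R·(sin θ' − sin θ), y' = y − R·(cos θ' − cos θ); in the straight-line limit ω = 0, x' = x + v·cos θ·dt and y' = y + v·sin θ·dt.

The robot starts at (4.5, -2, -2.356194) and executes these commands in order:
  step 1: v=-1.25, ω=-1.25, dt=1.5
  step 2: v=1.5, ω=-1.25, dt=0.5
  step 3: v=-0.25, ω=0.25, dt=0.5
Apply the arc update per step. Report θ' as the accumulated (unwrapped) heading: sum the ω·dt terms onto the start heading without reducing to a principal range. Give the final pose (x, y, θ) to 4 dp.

(5.9595, -1.6414, -4.7312)

step 1: θ'=-4.2312 (R=1.0000) → pose (6.0935, -2.2443, -4.2312)
step 2: θ'=-4.8562 (R=-1.2000) → pose (5.9697, -1.5169, -4.8562)
step 3: θ'=-4.7312 (R=-1.0000) → pose (5.9595, -1.6414, -4.7312)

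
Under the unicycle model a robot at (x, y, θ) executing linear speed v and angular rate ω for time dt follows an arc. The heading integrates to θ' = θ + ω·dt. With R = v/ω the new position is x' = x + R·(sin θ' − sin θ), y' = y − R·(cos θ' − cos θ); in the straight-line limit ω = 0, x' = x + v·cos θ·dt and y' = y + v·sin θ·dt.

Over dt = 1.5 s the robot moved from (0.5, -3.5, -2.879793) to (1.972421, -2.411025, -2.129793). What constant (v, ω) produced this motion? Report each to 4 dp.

Δθ = -2.129793 − -2.879793 = 0.750000
ω = Δθ/dt = 0.750000/1.5 = 0.5000
R = Δx/(sin θ' − sin θ) = -2.5000
v = R·ω = -2.5000·0.5000 = -1.2500

v = -1.2500, ω = 0.5000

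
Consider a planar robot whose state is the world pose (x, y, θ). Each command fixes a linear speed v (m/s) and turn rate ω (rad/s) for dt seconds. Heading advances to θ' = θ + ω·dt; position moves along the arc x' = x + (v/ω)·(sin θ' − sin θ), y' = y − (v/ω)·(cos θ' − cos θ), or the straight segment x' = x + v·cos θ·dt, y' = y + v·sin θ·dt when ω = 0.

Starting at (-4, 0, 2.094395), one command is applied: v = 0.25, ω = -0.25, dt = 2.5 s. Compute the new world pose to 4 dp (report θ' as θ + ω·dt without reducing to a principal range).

(-4.1288, 0.6012, 1.4694)

θ' = 2.0944 + -0.25·2.5 = 1.4694
R = v/ω = 0.25/-0.25 = -1.0000
x' = -4 + -1.0000·(sin 1.4694 − sin 2.0944) = -4.1288
y' = 0 − -1.0000·(cos 1.4694 − cos 2.0944) = 0.6012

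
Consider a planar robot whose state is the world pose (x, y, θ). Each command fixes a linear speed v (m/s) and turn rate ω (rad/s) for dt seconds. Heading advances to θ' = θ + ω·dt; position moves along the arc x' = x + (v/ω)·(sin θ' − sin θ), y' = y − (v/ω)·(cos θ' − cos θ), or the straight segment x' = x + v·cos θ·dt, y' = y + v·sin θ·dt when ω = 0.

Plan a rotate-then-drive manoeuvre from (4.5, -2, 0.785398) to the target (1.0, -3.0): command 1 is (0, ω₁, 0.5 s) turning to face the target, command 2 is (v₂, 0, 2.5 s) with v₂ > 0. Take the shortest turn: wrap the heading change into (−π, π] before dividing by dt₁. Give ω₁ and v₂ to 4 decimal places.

ω₁ = 5.2690, v₂ = 1.4560

heading to target = atan2(-3−-2, 1−4.5) = -2.8633
Δθ = wrap(-2.8633 − 0.7854) = 2.6345; ω₁ = Δθ/dt₁ = 5.2690
distance = √((1−4.5)² + (-3−-2)²) = 3.6401; v₂ = distance/dt₂ = 1.4560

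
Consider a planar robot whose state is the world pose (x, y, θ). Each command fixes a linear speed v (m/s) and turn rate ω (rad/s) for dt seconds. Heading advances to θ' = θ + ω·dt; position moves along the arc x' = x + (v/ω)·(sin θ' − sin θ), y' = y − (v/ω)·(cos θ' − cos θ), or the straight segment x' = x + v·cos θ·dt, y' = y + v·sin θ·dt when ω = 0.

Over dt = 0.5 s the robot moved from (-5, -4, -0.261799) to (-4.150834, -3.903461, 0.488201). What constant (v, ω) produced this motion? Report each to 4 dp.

v = 1.7500, ω = 1.5000

Δθ = 0.488201 − -0.261799 = 0.750000
ω = Δθ/dt = 0.750000/0.5 = 1.5000
R = Δx/(sin θ' − sin θ) = 1.1667
v = R·ω = 1.1667·1.5000 = 1.7500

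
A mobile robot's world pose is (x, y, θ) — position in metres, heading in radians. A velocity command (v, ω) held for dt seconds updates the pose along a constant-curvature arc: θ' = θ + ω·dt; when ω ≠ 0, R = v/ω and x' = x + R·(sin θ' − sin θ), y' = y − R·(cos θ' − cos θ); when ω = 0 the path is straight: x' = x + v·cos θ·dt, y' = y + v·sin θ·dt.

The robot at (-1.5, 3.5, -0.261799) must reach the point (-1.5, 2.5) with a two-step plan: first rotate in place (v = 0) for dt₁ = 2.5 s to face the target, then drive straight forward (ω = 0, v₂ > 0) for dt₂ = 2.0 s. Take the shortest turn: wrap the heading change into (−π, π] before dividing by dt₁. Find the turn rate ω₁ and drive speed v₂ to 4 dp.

heading to target = atan2(2.5−3.5, -1.5−-1.5) = -1.5708
Δθ = wrap(-1.5708 − -0.2618) = -1.3090; ω₁ = Δθ/dt₁ = -0.5236
distance = √((-1.5−-1.5)² + (2.5−3.5)²) = 1.0000; v₂ = distance/dt₂ = 0.5000

ω₁ = -0.5236, v₂ = 0.5000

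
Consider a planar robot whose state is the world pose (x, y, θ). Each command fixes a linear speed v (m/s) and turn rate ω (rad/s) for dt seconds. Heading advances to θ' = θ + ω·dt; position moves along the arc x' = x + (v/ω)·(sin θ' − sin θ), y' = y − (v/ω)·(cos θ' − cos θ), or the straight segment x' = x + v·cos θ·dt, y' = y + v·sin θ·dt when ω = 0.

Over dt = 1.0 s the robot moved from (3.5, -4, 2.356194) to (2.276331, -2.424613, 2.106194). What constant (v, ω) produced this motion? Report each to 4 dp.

Δθ = 2.106194 − 2.356194 = -0.250000
ω = Δθ/dt = -0.250000/1.0 = -0.2500
R = −Δy/(cos θ' − cos θ) = -8.0000
v = R·ω = -8.0000·-0.2500 = 2.0000

v = 2.0000, ω = -0.2500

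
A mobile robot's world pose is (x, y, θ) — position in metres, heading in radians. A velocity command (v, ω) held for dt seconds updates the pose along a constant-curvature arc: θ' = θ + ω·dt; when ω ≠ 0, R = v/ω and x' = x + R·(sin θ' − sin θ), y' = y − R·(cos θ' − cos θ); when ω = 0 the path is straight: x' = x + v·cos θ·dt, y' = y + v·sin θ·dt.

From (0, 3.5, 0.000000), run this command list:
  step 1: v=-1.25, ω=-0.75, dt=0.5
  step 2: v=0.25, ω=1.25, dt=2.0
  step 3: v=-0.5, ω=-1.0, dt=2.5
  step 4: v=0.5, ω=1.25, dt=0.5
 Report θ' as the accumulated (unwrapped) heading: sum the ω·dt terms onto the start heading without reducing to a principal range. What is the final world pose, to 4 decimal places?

(-0.7300, 3.1634, 0.2500)

step 1: θ'=-0.3750 (R=1.6667) → pose (-0.6105, 3.6158, -0.3750)
step 2: θ'=2.1250 (R=0.2000) → pose (-0.3671, 3.9072, 2.1250)
step 3: θ'=-0.3750 (R=0.5000) → pose (-0.9754, 3.1788, -0.3750)
step 4: θ'=0.2500 (R=0.4000) → pose (-0.7300, 3.1634, 0.2500)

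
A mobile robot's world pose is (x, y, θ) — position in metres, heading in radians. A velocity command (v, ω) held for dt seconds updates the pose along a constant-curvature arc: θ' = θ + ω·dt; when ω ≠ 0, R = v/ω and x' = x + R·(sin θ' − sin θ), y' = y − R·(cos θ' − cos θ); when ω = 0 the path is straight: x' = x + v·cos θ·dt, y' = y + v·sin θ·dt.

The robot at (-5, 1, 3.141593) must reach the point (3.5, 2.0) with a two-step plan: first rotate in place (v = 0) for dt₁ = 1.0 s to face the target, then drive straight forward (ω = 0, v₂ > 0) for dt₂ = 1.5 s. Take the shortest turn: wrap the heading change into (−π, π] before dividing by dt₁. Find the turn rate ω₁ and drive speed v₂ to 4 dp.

heading to target = atan2(2−1, 3.5−-5) = 0.1171
Δθ = wrap(0.1171 − 3.1416) = -3.0245; ω₁ = Δθ/dt₁ = -3.0245
distance = √((3.5−-5)² + (2−1)²) = 8.5586; v₂ = distance/dt₂ = 5.7057

ω₁ = -3.0245, v₂ = 5.7057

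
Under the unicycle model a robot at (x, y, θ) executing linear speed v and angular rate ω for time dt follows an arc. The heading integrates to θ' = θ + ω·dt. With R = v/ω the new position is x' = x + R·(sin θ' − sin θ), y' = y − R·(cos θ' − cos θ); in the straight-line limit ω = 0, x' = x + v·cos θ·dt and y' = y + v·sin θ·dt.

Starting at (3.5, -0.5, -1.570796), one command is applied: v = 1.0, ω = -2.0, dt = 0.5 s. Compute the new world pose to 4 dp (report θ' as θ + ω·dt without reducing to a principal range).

(3.2702, -0.9207, -2.5708)

θ' = -1.5708 + -2.0·0.5 = -2.5708
R = v/ω = 1.0/-2.0 = -0.5000
x' = 3.5 + -0.5000·(sin -2.5708 − sin -1.5708) = 3.2702
y' = -0.5 − -0.5000·(cos -2.5708 − cos -1.5708) = -0.9207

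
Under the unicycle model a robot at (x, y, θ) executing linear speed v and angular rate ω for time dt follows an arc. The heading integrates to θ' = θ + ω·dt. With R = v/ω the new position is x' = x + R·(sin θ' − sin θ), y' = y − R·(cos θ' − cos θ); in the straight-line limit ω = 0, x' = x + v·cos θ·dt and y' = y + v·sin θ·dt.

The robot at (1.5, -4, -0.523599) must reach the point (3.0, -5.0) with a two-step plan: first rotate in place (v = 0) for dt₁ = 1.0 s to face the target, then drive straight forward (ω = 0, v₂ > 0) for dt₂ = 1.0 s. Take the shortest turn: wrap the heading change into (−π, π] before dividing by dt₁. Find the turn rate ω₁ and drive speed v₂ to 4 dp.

heading to target = atan2(-5−-4, 3−1.5) = -0.5880
Δθ = wrap(-0.5880 − -0.5236) = -0.0644; ω₁ = Δθ/dt₁ = -0.0644
distance = √((3−1.5)² + (-5−-4)²) = 1.8028; v₂ = distance/dt₂ = 1.8028

ω₁ = -0.0644, v₂ = 1.8028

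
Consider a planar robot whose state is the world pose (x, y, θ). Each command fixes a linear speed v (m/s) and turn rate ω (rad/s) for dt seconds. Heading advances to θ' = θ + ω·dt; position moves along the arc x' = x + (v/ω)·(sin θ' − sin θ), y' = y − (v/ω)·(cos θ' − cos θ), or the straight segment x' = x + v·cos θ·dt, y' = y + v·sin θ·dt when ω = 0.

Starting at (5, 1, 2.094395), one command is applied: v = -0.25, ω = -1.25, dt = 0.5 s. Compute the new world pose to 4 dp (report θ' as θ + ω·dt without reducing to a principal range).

(5.0258, 0.8798, 1.4694)

θ' = 2.0944 + -1.25·0.5 = 1.4694
R = v/ω = -0.25/-1.25 = 0.2000
x' = 5 + 0.2000·(sin 1.4694 − sin 2.0944) = 5.0258
y' = 1 − 0.2000·(cos 1.4694 − cos 2.0944) = 0.8798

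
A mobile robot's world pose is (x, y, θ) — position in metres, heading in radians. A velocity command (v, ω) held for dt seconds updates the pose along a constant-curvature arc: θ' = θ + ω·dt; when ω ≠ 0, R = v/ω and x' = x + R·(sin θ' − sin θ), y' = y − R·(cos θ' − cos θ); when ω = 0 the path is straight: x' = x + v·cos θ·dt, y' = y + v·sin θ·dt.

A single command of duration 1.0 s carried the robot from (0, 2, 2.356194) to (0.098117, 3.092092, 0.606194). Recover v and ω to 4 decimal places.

v = 1.2500, ω = -1.7500

Δθ = 0.606194 − 2.356194 = -1.750000
ω = Δθ/dt = -1.750000/1.0 = -1.7500
R = −Δy/(cos θ' − cos θ) = -0.7143
v = R·ω = -0.7143·-1.7500 = 1.2500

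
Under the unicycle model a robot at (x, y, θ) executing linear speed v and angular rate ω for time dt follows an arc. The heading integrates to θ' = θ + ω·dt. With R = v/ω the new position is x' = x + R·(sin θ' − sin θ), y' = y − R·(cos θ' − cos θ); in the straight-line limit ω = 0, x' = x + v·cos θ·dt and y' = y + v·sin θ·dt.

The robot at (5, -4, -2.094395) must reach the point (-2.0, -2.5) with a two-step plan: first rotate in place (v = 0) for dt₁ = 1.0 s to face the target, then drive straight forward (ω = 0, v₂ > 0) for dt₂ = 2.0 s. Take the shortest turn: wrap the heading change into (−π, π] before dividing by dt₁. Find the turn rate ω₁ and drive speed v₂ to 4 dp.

heading to target = atan2(-2.5−-4, -2−5) = 2.9305
Δθ = wrap(2.9305 − -2.0944) = -1.2583; ω₁ = Δθ/dt₁ = -1.2583
distance = √((-2−5)² + (-2.5−-4)²) = 7.1589; v₂ = distance/dt₂ = 3.5795

ω₁ = -1.2583, v₂ = 3.5795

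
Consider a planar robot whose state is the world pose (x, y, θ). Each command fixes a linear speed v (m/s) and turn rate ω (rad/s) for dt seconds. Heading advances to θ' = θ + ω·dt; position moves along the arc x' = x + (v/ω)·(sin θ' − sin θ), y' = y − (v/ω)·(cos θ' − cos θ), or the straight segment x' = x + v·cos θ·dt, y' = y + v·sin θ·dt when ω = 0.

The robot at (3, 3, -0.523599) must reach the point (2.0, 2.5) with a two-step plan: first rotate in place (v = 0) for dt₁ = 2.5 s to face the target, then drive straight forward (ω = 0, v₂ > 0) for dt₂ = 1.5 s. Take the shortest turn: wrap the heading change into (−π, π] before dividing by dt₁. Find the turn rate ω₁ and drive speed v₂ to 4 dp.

heading to target = atan2(2.5−3, 2−3) = -2.6779
Δθ = wrap(-2.6779 − -0.5236) = -2.1543; ω₁ = Δθ/dt₁ = -0.8617
distance = √((2−3)² + (2.5−3)²) = 1.1180; v₂ = distance/dt₂ = 0.7454

ω₁ = -0.8617, v₂ = 0.7454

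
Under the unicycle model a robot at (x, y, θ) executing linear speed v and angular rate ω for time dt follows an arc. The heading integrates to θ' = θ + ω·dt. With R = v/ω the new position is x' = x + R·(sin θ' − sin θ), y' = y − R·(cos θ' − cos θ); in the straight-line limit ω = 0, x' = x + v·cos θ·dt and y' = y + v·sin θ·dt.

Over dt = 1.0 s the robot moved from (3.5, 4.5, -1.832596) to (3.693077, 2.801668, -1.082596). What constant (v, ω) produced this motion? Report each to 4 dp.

Δθ = -1.082596 − -1.832596 = 0.750000
ω = Δθ/dt = 0.750000/1.0 = 0.7500
R = −Δy/(cos θ' − cos θ) = 2.3333
v = R·ω = 2.3333·0.7500 = 1.7500

v = 1.7500, ω = 0.7500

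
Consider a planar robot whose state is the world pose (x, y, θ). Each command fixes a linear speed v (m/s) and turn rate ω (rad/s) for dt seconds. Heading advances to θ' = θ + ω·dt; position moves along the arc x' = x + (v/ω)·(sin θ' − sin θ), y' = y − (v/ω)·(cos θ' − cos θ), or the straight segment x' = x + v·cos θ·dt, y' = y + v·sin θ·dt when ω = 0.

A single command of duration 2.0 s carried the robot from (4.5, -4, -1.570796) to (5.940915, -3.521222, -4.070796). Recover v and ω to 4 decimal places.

Δθ = -4.070796 − -1.570796 = -2.500000
ω = Δθ/dt = -2.500000/2.0 = -1.2500
R = Δx/(sin θ' − sin θ) = 0.8000
v = R·ω = 0.8000·-1.2500 = -1.0000

v = -1.0000, ω = -1.2500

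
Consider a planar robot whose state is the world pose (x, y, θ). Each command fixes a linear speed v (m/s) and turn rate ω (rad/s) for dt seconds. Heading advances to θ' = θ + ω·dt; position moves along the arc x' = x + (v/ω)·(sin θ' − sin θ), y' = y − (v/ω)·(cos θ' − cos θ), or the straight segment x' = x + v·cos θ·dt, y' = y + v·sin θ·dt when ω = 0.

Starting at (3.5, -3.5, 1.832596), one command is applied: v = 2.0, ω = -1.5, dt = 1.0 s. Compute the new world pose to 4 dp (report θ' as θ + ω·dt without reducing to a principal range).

(4.3526, -1.8946, 0.3326)

θ' = 1.8326 + -1.5·1.0 = 0.3326
R = v/ω = 2.0/-1.5 = -1.3333
x' = 3.5 + -1.3333·(sin 0.3326 − sin 1.8326) = 4.3526
y' = -3.5 − -1.3333·(cos 0.3326 − cos 1.8326) = -1.8946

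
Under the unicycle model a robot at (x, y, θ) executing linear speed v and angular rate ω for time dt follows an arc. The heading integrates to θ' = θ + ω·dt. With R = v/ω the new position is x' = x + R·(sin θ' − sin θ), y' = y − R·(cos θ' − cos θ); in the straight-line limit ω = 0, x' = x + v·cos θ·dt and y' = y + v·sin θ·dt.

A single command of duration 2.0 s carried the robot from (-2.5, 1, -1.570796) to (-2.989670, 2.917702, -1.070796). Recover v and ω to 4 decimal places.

v = -1.0000, ω = 0.2500

Δθ = -1.070796 − -1.570796 = 0.500000
ω = Δθ/dt = 0.500000/2.0 = 0.2500
R = −Δy/(cos θ' − cos θ) = -4.0000
v = R·ω = -4.0000·0.2500 = -1.0000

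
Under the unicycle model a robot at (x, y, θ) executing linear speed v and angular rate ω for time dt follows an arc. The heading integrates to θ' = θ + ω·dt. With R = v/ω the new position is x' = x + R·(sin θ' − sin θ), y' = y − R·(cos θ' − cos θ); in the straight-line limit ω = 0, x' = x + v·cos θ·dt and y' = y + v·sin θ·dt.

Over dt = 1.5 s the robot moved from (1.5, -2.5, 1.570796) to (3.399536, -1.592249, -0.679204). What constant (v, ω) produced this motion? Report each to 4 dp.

v = 1.7500, ω = -1.5000

Δθ = -0.679204 − 1.570796 = -2.250000
ω = Δθ/dt = -2.250000/1.5 = -1.5000
R = Δx/(sin θ' − sin θ) = -1.1667
v = R·ω = -1.1667·-1.5000 = 1.7500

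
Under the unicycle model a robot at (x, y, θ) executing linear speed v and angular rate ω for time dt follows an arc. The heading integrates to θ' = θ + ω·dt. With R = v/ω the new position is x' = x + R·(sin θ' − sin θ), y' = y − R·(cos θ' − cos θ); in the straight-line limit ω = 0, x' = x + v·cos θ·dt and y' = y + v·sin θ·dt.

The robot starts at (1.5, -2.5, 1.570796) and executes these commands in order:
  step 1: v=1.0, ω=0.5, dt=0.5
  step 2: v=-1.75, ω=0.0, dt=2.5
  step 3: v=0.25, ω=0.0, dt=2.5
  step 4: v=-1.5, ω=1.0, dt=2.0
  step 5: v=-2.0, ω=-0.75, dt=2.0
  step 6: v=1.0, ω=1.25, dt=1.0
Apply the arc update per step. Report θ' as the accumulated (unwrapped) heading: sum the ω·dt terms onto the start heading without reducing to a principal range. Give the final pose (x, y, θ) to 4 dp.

step 1: θ'=1.8208 (R=2.0000) → pose (1.4378, -2.0052, 1.8208)
step 2: θ'=1.8208 (straight) → pose (2.5202, -6.2442, 1.8208)
step 3: θ'=1.8208 (straight) → pose (2.3656, -5.6386, 1.8208)
step 4: θ'=3.8208 (R=-1.5000) → pose (4.7612, -6.4346, 3.8208)
step 5: θ'=2.3208 (R=2.6667) → pose (8.3875, -6.6918, 2.3208)
step 6: θ'=3.5708 (R=0.8000) → pose (7.4692, -6.5097, 3.5708)

(7.4692, -6.5097, 3.5708)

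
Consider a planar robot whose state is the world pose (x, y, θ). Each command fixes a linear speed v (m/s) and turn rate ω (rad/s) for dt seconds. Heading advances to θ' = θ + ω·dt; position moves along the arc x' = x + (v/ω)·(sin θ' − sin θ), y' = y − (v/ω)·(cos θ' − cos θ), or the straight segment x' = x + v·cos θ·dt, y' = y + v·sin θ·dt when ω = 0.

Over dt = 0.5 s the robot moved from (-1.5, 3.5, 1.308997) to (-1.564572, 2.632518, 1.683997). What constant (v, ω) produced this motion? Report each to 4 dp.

v = -1.7500, ω = 0.7500

Δθ = 1.683997 − 1.308997 = 0.375000
ω = Δθ/dt = 0.375000/0.5 = 0.7500
R = −Δy/(cos θ' − cos θ) = -2.3333
v = R·ω = -2.3333·0.7500 = -1.7500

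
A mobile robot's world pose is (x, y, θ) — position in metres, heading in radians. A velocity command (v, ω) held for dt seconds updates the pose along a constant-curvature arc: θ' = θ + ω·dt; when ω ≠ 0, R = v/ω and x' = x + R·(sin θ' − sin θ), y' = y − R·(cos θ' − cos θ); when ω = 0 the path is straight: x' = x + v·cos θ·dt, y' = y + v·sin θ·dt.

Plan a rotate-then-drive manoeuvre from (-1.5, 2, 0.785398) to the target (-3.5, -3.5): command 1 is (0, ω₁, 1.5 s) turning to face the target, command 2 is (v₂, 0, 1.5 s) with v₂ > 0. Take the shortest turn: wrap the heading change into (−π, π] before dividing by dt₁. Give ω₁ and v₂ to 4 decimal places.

ω₁ = -1.8033, v₂ = 3.9016

heading to target = atan2(-3.5−2, -3.5−-1.5) = -1.9196
Δθ = wrap(-1.9196 − 0.7854) = -2.7050; ω₁ = Δθ/dt₁ = -1.8033
distance = √((-3.5−-1.5)² + (-3.5−2)²) = 5.8523; v₂ = distance/dt₂ = 3.9016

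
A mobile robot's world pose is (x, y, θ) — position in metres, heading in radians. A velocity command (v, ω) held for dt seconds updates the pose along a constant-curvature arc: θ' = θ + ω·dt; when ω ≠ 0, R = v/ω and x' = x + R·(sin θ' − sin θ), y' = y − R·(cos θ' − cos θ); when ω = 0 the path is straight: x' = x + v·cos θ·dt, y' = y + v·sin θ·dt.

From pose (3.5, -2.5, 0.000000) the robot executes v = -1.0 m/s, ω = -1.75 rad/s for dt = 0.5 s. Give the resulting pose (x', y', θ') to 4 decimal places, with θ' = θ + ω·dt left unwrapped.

θ' = 0.0000 + -1.75·0.5 = -0.8750
R = v/ω = -1.0/-1.75 = 0.5714
x' = 3.5 + 0.5714·(sin -0.8750 − sin 0.0000) = 3.0614
y' = -2.5 − 0.5714·(cos -0.8750 − cos 0.0000) = -2.2949

(3.0614, -2.2949, -0.8750)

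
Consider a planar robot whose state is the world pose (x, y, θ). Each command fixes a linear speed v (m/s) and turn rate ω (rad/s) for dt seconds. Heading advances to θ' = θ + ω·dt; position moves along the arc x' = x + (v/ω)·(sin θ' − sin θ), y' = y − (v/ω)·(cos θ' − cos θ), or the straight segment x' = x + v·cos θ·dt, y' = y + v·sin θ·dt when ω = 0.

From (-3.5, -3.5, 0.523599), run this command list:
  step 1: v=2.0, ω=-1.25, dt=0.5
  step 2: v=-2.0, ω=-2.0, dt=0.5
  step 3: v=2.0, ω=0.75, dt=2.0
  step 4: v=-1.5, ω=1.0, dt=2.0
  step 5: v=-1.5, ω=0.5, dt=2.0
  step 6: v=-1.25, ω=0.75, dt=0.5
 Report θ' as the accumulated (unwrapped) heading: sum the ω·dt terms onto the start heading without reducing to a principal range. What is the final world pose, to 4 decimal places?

step 1: θ'=-0.1014 (R=-1.6000) → pose (-2.5380, -3.2939, -0.1014)
step 2: θ'=-1.1014 (R=1.0000) → pose (-3.3287, -2.7513, -1.1014)
step 3: θ'=0.3986 (R=2.6667) → pose (0.0846, -4.0027, 0.3986)
step 4: θ'=2.3986 (R=-1.5000) → pose (-0.3480, -6.4898, 2.3986)
step 5: θ'=3.3986 (R=-3.0000) → pose (2.4441, -7.1819, 3.3986)
step 6: θ'=3.7736 (R=-1.6667) → pose (3.0051, -6.9147, 3.7736)

(3.0051, -6.9147, 3.7736)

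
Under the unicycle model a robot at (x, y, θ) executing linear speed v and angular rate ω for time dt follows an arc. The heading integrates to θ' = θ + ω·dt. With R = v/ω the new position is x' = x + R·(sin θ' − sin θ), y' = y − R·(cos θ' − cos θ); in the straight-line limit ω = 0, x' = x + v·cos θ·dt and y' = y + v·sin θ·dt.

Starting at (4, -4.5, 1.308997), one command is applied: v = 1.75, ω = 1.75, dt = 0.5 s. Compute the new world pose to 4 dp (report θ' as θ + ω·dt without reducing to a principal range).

(3.8519, -3.6657, 2.1840)

θ' = 1.3090 + 1.75·0.5 = 2.1840
R = v/ω = 1.75/1.75 = 1.0000
x' = 4 + 1.0000·(sin 2.1840 − sin 1.3090) = 3.8519
y' = -4.5 − 1.0000·(cos 2.1840 − cos 1.3090) = -3.6657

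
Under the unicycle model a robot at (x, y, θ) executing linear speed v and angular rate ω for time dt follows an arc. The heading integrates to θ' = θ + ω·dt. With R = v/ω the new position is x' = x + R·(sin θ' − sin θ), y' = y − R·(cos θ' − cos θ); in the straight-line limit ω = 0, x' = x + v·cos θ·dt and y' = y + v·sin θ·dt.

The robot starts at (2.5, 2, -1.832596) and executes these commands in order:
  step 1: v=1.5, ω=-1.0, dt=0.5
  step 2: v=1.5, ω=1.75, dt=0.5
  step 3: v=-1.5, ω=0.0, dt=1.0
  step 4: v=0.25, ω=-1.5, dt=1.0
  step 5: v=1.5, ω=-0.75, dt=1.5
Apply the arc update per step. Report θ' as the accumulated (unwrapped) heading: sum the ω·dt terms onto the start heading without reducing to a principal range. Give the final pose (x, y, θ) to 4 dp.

(-0.3817, 2.7605, -4.0826)

step 1: θ'=-2.3326 (R=-1.5000) → pose (2.1365, 1.3529, -2.3326)
step 2: θ'=-1.4576 (R=0.8571) → pose (1.9051, 0.6644, -1.4576)
step 3: θ'=-1.4576 (straight) → pose (1.7356, 2.1548, -1.4576)
step 4: θ'=-2.9576 (R=-0.1667) → pose (1.6005, 1.9722, -2.9576)
step 5: θ'=-4.0826 (R=-2.0000) → pose (-0.3817, 2.7605, -4.0826)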